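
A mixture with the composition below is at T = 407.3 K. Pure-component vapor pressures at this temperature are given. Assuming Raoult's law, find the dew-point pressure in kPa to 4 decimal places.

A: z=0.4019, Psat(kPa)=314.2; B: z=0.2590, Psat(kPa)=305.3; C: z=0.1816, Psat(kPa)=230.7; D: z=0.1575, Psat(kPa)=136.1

Pdew = 245.5872 kPa

At the dew point ψ → 1, so Σzᵢ/Kᵢ = 1 with Kᵢ = Pᵢˢᵃᵗ/P ⇒ 1/P = Σzᵢ/Pᵢˢᵃᵗ.
1/P = 0.4019/314.2 + 0.2590/305.3 + 0.1816/230.7 + 0.1575/136.1 = 0.0040719 ⇒ P = 245.5872 kPa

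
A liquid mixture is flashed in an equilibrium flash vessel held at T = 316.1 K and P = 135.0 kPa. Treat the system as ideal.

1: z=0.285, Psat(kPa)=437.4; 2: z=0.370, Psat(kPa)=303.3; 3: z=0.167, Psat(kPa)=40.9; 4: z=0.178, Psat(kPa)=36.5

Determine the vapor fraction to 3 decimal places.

ψ = 0.702

Raoult's law: Kᵢ = Pᵢˢᵃᵗ/P = Pᵢˢᵃᵗ/135.0.
  K_1 = 437.4/135.0 = 3.24000, K_2 = 303.3/135.0 = 2.24667, K_3 = 40.9/135.0 = 0.30296, K_4 = 36.5/135.0 = 0.27037
Material balance + equilibrium reduce to Σ zᵢ(Kᵢ−1)/(1+ψ(Kᵢ−1)) = 0.
Feasibility: ΣzᵢKᵢ = 1.853, Σzᵢ/Kᵢ = 1.462 — both > 1, two phases present.
Newton iteration, ψ⁰ = 0.48:
  ψ = 0.480: g = 0.2214, g' = -0.965 → ψ = 0.709
  ψ = 0.709: g = -0.0082, g' = -1.100 → ψ = 0.702
Converged at ψ = 0.702.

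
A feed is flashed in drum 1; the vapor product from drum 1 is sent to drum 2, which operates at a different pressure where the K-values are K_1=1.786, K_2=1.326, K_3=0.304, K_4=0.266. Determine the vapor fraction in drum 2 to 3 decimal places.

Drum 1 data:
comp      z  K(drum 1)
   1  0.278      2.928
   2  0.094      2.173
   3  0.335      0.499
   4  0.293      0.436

Drum 1:
Newton iteration, ψ₁⁰ = 0.5:
  ψ₁ = 0.500: g = -0.1117, g' = -0.650 → ψ₁ = 0.328
  ψ₁ = 0.328: g = 0.0043, g' = -0.716 → ψ₁ = 0.334
Converged at ψ₁ = 0.334.
Drum-1 compositions:
  1: x = 0.169, y = 0.495
  2: x = 0.068, y = 0.147
  3: x = 0.402, y = 0.201
  4: x = 0.361, y = 0.157
Drum-2 feed = drum-1 vapor: z₂ = (0.4951, 0.1467, 0.2008, 0.1574).
Drum 2:
Material balance + equilibrium reduce to Σ zᵢ(Kᵢ−1)/(1+ψ₂(Kᵢ−1)) = 0.
g(0) = ΣzᵢKᵢ − 1 = 0.182 and g(1) = 1 − Σzᵢ/Kᵢ = -0.640, so a root lies in (0, 1).
Iterate (Newton) starting at ψ₂ = 0.38:
  ψ₂ = 0.380: g = -0.0080, g' = -0.537 → ψ₂ = 0.365
Converged at ψ₂ = 0.365.
  1: x = 0.385, y = 0.687
  2: x = 0.131, y = 0.174
  3: x = 0.269, y = 0.082
  4: x = 0.215, y = 0.057

V/F (drum 2) = 0.365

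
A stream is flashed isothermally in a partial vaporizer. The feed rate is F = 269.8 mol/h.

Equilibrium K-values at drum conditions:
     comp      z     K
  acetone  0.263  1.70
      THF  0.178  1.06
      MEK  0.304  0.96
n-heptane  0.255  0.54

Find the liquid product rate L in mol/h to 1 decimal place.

Newton iteration, ψ⁰ = 0.5:
  ψ = 0.500: g = -0.0180, g' = -0.163 → ψ = 0.389
  ψ = 0.389: g = -0.0001, g' = -0.161 → ψ = 0.388
Converged at ψ = 0.388.
Then V = ψ·F = 0.3885·269.8 = 104.8 mol/h and L = F − V = 165.0 mol/h.

L = 165.0 mol/h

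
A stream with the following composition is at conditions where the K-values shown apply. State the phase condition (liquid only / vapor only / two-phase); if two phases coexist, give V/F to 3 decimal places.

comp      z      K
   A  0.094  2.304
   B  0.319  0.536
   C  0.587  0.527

ΣzᵢKᵢ = 0.697; Σzᵢ/Kᵢ = 1.750.
Since ΣzᵢKᵢ < 1 the mixture is below its bubble point — single liquid phase.

liquid only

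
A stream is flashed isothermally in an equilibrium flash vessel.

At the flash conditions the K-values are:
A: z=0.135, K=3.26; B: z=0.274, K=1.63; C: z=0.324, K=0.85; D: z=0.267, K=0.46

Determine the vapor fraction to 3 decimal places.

Newton–Raphson from ψ = 0.61:
  ψ = 0.610: g = -0.0155, g' = -0.361 → ψ = 0.567
Converged at ψ = 0.567.

ψ = 0.567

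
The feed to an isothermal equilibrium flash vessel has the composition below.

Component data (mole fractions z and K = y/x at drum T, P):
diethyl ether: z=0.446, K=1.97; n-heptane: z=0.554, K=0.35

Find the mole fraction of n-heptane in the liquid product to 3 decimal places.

Rachford–Rice: g(V/F) = Σ zᵢ(Kᵢ−1)/(1+V/F(Kᵢ−1)) = 0.
Check two-phase: ΣzᵢKᵢ = 1.073 > 1 and Σzᵢ/Kᵢ = 1.809 > 1, so g(0) = 0.073 > 0 and g(1) = -0.809 < 0.
Binary case is linear: z₁(K₁−1)(1+V/F(K₂−1)) + z₂(K₂−1)(1+V/F(K₁−1)) = 0
⇒ V/F = [z₁(K₁−1)+z₂(K₂−1)] / [−(K₁−1)(K₂−1)] = 0.0725/0.6305 = 0.115
Compositions from xᵢ = zᵢ/(1+V/F(Kᵢ−1)), yᵢ = Kᵢxᵢ:
  diethyl ether: x = 0.401, y = 0.790
  n-heptane: x = 0.599, y = 0.210

x_n-heptane = 0.599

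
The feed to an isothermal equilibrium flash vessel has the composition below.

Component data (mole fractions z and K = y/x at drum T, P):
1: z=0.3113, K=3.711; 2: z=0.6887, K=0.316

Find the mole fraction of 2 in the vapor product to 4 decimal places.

Rachford–Rice: g(ψ) = Σ zᵢ(Kᵢ−1)/(1+ψ(Kᵢ−1)) = 0.
Check two-phase: ΣzᵢKᵢ = 1.3729 > 1 and Σzᵢ/Kᵢ = 2.2633 > 1, so g(0) = 0.3729 > 0 and g(1) = -1.2633 < 0.
Binary case is linear: z₁(K₁−1)(1+ψ(K₂−1)) + z₂(K₂−1)(1+ψ(K₁−1)) = 0
⇒ ψ = [z₁(K₁−1)+z₂(K₂−1)] / [−(K₁−1)(K₂−1)] = 0.37286/1.85432 = 0.2011
Compositions from xᵢ = zᵢ/(1+ψ(Kᵢ−1)), yᵢ = Kᵢxᵢ:
  1: x = 0.2015, y = 0.7477
  2: x = 0.7985, y = 0.2523

y_2 = 0.2523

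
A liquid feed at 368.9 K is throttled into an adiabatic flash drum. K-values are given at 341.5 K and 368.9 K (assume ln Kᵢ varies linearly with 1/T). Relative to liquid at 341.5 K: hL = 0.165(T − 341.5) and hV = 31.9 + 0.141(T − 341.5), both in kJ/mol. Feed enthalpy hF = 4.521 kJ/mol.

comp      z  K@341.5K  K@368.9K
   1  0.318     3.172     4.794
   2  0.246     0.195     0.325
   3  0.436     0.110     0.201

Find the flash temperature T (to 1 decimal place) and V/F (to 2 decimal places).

Adiabatic flash: solve Rachford–Rice at each trial T, then check hF = ψ·hV(T) + (1−ψ)·hL(T).
  T = 341.5 K: K = (3.172, 0.195, 0.110), RR gives ψ = 0.056, H_out = 1.787 kJ/mol
  T = 368.9 K: K = (4.794, 0.325, 0.201), RR gives ψ = 0.241, H_out = 12.059 kJ/mol
  T = 355.2 K: K = (3.931, 0.254, 0.150), RR gives ψ = 0.159, H_out = 7.269 kJ/mol
  T = 348.4 K: K = (3.541, 0.223, 0.129), RR gives ψ = 0.112, H_out = 4.678 kJ/mol
  T = 344.9 K: K = (3.351, 0.209, 0.119), RR gives ψ = 0.085, H_out = 3.252 kJ/mol
  T = 346.6 K: K = (3.442, 0.216, 0.124), RR gives ψ = 0.098, H_out = 3.954 kJ/mol
Linear interpolation between T = 346.6 (H_out = 3.954) and T = 348.4 (H_out = 4.678) on hF = 4.521 gives T ≈ 348.0 K, at which ψ = 0.11.

T = 348.0 K, V/F = 0.11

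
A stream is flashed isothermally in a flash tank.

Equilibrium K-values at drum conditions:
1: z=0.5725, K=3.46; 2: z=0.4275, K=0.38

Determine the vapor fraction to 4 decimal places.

Material balance + equilibrium reduce to Σ zᵢ(Kᵢ−1)/(1+ψ(Kᵢ−1)) = 0.
Check two-phase: ΣzᵢKᵢ = 2.1433 > 1 and Σzᵢ/Kᵢ = 1.2905 > 1, so g(0) = 1.1433 > 0 and g(1) = -0.2905 < 0.
Binary case is linear: z₁(K₁−1)(1+ψ(K₂−1)) + z₂(K₂−1)(1+ψ(K₁−1)) = 0
⇒ ψ = [z₁(K₁−1)+z₂(K₂−1)] / [−(K₁−1)(K₂−1)] = 1.14330/1.52520 = 0.7496

ψ = 0.7496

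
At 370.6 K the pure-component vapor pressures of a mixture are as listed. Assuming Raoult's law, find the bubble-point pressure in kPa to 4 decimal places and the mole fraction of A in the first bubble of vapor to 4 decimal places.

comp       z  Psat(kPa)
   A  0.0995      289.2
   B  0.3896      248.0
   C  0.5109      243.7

At the bubble point ψ → 0, so ΣzᵢKᵢ = 1 with Kᵢ = Pᵢˢᵃᵗ/P ⇒ P = ΣzᵢPᵢˢᵃᵗ.
P = 0.0995·289.2 + 0.3896·248.0 + 0.5109·243.7 = 249.9025 kPa
yᵢ = zᵢPᵢˢᵃᵗ/P ⇒ y_A = 0.0995·289.2/249.9025 = 0.1151

Pbub = 249.9025 kPa, y_A = 0.1151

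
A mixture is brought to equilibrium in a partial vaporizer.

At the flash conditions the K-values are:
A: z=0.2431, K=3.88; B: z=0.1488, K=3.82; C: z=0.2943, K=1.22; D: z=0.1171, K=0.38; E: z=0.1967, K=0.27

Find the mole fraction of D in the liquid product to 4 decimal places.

x_D = 0.2087

Rachford–Rice: g(V/F) = Σ zᵢ(Kᵢ−1)/(1+V/F(Kᵢ−1)) = 0.
Check two-phase: ΣzᵢKᵢ = 1.9683 > 1 and Σzᵢ/Kᵢ = 1.3795 > 1, so g(0) = 0.9683 > 0 and g(1) = -0.3795 < 0.
Newton iteration, V/F⁰ = 0.5:
  V/F = 0.5000: g = 0.18803, g' = -0.9085 → V/F = 0.7070
  V/F = 0.7070: g = 0.00081, g' = -0.9518 → V/F = 0.7078
Converged at V/F = 0.7078.
Compositions from xᵢ = zᵢ/(1+V/F(Kᵢ−1)), yᵢ = Kᵢxᵢ:
  A: x = 0.0800, y = 0.3104
  B: x = 0.0497, y = 0.1897
  C: x = 0.2546, y = 0.3107
  D: x = 0.2087, y = 0.0793
  E: x = 0.4070, y = 0.1099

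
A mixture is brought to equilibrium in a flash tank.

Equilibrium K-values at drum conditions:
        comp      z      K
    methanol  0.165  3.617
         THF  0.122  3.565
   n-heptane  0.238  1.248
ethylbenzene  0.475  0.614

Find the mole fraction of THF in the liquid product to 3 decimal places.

x_THF = 0.038

Rachford–Rice: g(ψ) = Σ zᵢ(Kᵢ−1)/(1+ψ(Kᵢ−1)) = 0.
Feasibility: ΣzᵢKᵢ = 1.620, Σzᵢ/Kᵢ = 1.044 — both > 1, two phases present.
Iterate (Newton) starting at ψ = 0.5:
  ψ = 0.500: g = 0.1495, g' = -0.486 → ψ = 0.807
  ψ = 0.807: g = 0.0235, g' = -0.361 → ψ = 0.872
  ψ = 0.872: g = 0.0003, g' = -0.352 → ψ = 0.873
Converged at ψ = 0.873.
Compositions from xᵢ = zᵢ/(1+ψ(Kᵢ−1)), yᵢ = Kᵢxᵢ:
  methanol: x = 0.050, y = 0.182
  THF: x = 0.038, y = 0.134
  n-heptane: x = 0.196, y = 0.244
  ethylbenzene: x = 0.716, y = 0.440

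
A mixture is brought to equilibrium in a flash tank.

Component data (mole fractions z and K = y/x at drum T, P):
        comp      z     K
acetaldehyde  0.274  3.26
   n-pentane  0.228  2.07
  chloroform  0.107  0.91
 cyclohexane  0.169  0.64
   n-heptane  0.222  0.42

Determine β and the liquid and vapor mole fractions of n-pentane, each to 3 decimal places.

β = 0.828, x_n-pentane = 0.121, y_n-pentane = 0.250

Let β = V/F and solve Σ zᵢ(Kᵢ−1)/(1+β(Kᵢ−1)) = 0.
g(0) = ΣzᵢKᵢ − 1 = 0.664 and g(1) = 1 − Σzᵢ/Kᵢ = -0.104, so a root lies in (0, 1).
Iterate (Newton) starting at β = 0.5:
  β = 0.500: g = 0.1840, g' = -0.601 → β = 0.806
  β = 0.806: g = 0.0124, g' = -0.559 → β = 0.828
Converged at β = 0.828.
Compositions from xᵢ = zᵢ/(1+β(Kᵢ−1)), yᵢ = Kᵢxᵢ:
  acetaldehyde: x = 0.095, y = 0.311
  n-pentane: x = 0.121, y = 0.250
  chloroform: x = 0.116, y = 0.105
  cyclohexane: x = 0.241, y = 0.154
  n-heptane: x = 0.427, y = 0.179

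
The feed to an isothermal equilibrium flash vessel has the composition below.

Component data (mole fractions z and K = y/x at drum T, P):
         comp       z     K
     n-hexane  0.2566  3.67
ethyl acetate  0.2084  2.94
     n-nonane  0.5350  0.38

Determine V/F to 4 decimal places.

V/F = 0.5185

Material balance + equilibrium reduce to Σ zᵢ(Kᵢ−1)/(1+V/F(Kᵢ−1)) = 0.
Check two-phase: ΣzᵢKᵢ = 1.7577 > 1 and Σzᵢ/Kᵢ = 1.5487 > 1, so g(0) = 0.7577 > 0 and g(1) = -0.5487 < 0.
Iterate (Newton) starting at V/F = 0.5:
  V/F = 0.5000: g = 0.01792, g' = -0.9696 → V/F = 0.5185
Converged at V/F = 0.5185.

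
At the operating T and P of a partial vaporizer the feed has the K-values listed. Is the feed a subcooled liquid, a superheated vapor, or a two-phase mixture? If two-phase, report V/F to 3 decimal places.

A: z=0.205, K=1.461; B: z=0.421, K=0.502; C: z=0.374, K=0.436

ΣzᵢKᵢ = 0.674; Σzᵢ/Kᵢ = 1.837.
Since ΣzᵢKᵢ < 1 the mixture is below its bubble point — single liquid phase.

subcooled liquid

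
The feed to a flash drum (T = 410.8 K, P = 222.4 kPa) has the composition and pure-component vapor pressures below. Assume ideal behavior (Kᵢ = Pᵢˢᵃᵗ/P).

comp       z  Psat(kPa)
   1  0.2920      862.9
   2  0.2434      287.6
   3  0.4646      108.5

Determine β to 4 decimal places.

β = 0.6433

Raoult's law: Kᵢ = Pᵢˢᵃᵗ/P = Pᵢˢᵃᵗ/222.4.
  K_1 = 862.9/222.4 = 3.879946, K_2 = 287.6/222.4 = 1.293165, K_3 = 108.5/222.4 = 0.487860
Iterate (Newton) starting at β = 0.5:
  β = 0.5000: g = 0.08704, g' = -0.6429 → β = 0.6354
  β = 0.6354: g = 0.00460, g' = -0.5851 → β = 0.6433
Converged at β = 0.6433.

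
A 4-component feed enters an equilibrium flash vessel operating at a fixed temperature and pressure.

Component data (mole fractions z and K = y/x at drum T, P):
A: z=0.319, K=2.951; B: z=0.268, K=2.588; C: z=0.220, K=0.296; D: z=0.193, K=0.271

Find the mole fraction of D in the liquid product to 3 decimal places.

x_D = 0.338

Material balance + equilibrium reduce to Σ zᵢ(Kᵢ−1)/(1+β(Kᵢ−1)) = 0.
Feasibility: ΣzᵢKᵢ = 1.752, Σzᵢ/Kᵢ = 1.667 — both > 1, two phases present.
Newton iteration, β⁰ = 0.41:
  β = 0.410: g = 0.1851, g' = -1.047 → β = 0.587
Converged at β = 0.587.
Compositions from xᵢ = zᵢ/(1+β(Kᵢ−1)), yᵢ = Kᵢxᵢ:
  A: x = 0.149, y = 0.439
  B: x = 0.139, y = 0.359
  C: x = 0.375, y = 0.111
  D: x = 0.338, y = 0.091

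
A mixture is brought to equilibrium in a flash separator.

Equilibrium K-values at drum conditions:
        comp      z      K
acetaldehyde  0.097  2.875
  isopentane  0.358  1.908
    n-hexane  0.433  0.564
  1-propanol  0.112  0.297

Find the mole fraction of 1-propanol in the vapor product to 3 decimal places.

y_1-propanol = 0.047

Material balance + equilibrium reduce to Σ zᵢ(Kᵢ−1)/(1+ψ(Kᵢ−1)) = 0.
g(0) = ΣzᵢKᵢ − 1 = 0.239 and g(1) = 1 − Σzᵢ/Kᵢ = -0.366, so a root lies in (0, 1).
Newton iteration, ψ⁰ = 0.5:
  ψ = 0.500: g = -0.0454, g' = -0.497 → ψ = 0.409
  ψ = 0.409: g = -0.0001, g' = -0.497 → ψ = 0.408
Converged at ψ = 0.408.
Compositions from xᵢ = zᵢ/(1+ψ(Kᵢ−1)), yᵢ = Kᵢxᵢ:
  acetaldehyde: x = 0.055, y = 0.158
  isopentane: x = 0.261, y = 0.498
  n-hexane: x = 0.527, y = 0.297
  1-propanol: x = 0.157, y = 0.047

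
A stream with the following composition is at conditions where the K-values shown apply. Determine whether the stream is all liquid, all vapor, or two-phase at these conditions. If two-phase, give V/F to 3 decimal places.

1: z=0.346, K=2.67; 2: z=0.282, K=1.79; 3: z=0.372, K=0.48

ΣzᵢKᵢ = 1.607; Σzᵢ/Kᵢ = 1.062.
Both exceed 1, so a two-phase solution exists.
Material balance + equilibrium reduce to Σ zᵢ(Kᵢ−1)/(1+ψ(Kᵢ−1)) = 0.
Newton iteration, ψ⁰ = 0.5:
  ψ = 0.500: g = 0.2132, g' = -0.561 → ψ = 0.880
  ψ = 0.880: g = 0.0086, g' = -0.561 → ψ = 0.896
Converged at ψ = 0.896.

two-phase, V/F = 0.896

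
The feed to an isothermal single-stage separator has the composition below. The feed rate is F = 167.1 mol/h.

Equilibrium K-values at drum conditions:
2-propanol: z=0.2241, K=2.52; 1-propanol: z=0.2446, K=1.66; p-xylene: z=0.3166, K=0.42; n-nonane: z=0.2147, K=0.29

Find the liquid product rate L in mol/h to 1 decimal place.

Let ψ = V/F and solve Σ zᵢ(Kᵢ−1)/(1+ψ(Kᵢ−1)) = 0.
Feasibility: ΣzᵢKᵢ = 1.1660, Σzᵢ/Kᵢ = 1.7304 — both > 1, two phases present.
Iterate (Newton) starting at ψ = 0.5:
  ψ = 0.5000: g = -0.18005, g' = -0.6988 → ψ = 0.2424
  ψ = 0.2424: g = -0.00967, g' = -0.6578 → ψ = 0.2276
  ψ = 0.2276: g = 0.00003, g' = -0.6617 → ψ = 0.2277
Converged at ψ = 0.2277.
Then V = ψ·F = 0.2277·167.1 = 38.0 mol/h and L = F − V = 129.1 mol/h.

L = 129.1 mol/h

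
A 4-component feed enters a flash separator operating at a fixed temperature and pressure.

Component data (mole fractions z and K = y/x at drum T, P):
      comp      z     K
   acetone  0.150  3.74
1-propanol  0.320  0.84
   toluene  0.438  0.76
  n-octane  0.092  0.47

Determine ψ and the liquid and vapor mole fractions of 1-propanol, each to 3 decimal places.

Material balance + equilibrium reduce to Σ zᵢ(Kᵢ−1)/(1+ψ(Kᵢ−1)) = 0.
Check two-phase: ΣzᵢKᵢ = 1.206 > 1 and Σzᵢ/Kᵢ = 1.193 > 1, so g(0) = 0.206 > 0 and g(1) = -0.193 < 0.
Newton–Raphson from ψ = 0.5:
  ψ = 0.500: g = -0.0680, g' = -0.291 → ψ = 0.266
  ψ = 0.266: g = 0.0153, g' = -0.450 → ψ = 0.300
  ψ = 0.300: g = 0.0006, g' = -0.414 → ψ = 0.301
Converged at ψ = 0.301.
Compositions from xᵢ = zᵢ/(1+ψ(Kᵢ−1)), yᵢ = Kᵢxᵢ:
  acetone: x = 0.082, y = 0.307
  1-propanol: x = 0.336, y = 0.282
  toluene: x = 0.472, y = 0.359
  n-octane: x = 0.109, y = 0.051

ψ = 0.301, x_1-propanol = 0.336, y_1-propanol = 0.282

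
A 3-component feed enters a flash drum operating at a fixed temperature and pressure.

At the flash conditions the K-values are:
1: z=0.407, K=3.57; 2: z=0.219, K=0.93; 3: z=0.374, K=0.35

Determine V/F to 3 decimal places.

Material balance + equilibrium reduce to Σ zᵢ(Kᵢ−1)/(1+V/F(Kᵢ−1)) = 0.
g(0) = ΣzᵢKᵢ − 1 = 0.788 and g(1) = 1 − Σzᵢ/Kᵢ = -0.418, so a root lies in (0, 1).
Iterate (Newton) starting at V/F = 0.42:
  V/F = 0.420: g = 0.1528, g' = -0.922 → V/F = 0.586
  V/F = 0.586: g = 0.0089, g' = -0.841 → V/F = 0.596
Converged at V/F = 0.596.

V/F = 0.596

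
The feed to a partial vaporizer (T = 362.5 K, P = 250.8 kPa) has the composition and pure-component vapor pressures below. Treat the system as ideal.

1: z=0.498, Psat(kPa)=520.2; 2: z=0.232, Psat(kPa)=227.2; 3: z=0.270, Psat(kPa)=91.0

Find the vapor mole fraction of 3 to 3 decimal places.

Raoult's law: Kᵢ = Pᵢˢᵃᵗ/P = Pᵢˢᵃᵗ/250.8.
  K_1 = 520.2/250.8 = 2.07416, K_2 = 227.2/250.8 = 0.90590, K_3 = 91.0/250.8 = 0.36284
Let ψ = V/F and solve Σ zᵢ(Kᵢ−1)/(1+ψ(Kᵢ−1)) = 0.
g(0) = ΣzᵢKᵢ − 1 = 0.341 and g(1) = 1 − Σzᵢ/Kᵢ = -0.240, so a root lies in (0, 1).
Newton–Raphson from ψ = 0.5:
  ψ = 0.500: g = 0.0726, g' = -0.482 → ψ = 0.651
  ψ = 0.651: g = -0.0024, g' = -0.521 → ψ = 0.646
Converged at ψ = 0.646.
Compositions from xᵢ = zᵢ/(1+ψ(Kᵢ−1)), yᵢ = Kᵢxᵢ:
  1: x = 0.294, y = 0.610
  2: x = 0.247, y = 0.224
  3: x = 0.459, y = 0.167

y_3 = 0.167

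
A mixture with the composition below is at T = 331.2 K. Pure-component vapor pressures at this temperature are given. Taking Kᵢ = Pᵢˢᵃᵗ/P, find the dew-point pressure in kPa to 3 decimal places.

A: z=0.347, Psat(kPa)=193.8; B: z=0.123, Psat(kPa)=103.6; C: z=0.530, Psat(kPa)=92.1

Pdew = 114.516 kPa

At the dew point ψ → 1, so Σzᵢ/Kᵢ = 1 with Kᵢ = Pᵢˢᵃᵗ/P ⇒ 1/P = Σzᵢ/Pᵢˢᵃᵗ.
1/P = 0.347/193.8 + 0.123/103.6 + 0.530/92.1 = 0.008732 ⇒ P = 114.516 kPa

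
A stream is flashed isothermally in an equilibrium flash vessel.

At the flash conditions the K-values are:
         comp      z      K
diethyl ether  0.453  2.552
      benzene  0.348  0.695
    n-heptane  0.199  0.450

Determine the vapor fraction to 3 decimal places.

Newton iteration, ψ⁰ = 0.5:
  ψ = 0.500: g = 0.1197, g' = -0.506 → ψ = 0.737
  ψ = 0.737: g = 0.0071, g' = -0.462 → ψ = 0.752
Converged at ψ = 0.752.

ψ = 0.752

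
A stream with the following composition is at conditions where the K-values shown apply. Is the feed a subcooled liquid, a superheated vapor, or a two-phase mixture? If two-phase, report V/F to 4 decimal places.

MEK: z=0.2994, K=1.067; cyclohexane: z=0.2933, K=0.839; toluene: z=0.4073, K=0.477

subcooled liquid

ΣzᵢKᵢ = 0.7598; Σzᵢ/Kᵢ = 1.4841.
Since ΣzᵢKᵢ < 1 the mixture is below its bubble point — single liquid phase.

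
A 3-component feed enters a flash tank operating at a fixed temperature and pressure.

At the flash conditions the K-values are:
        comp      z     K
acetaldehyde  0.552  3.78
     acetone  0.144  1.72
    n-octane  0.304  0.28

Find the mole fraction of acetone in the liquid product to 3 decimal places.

x_acetone = 0.091

Material balance + equilibrium reduce to Σ zᵢ(Kᵢ−1)/(1+V/F(Kᵢ−1)) = 0.
g(0) = ΣzᵢKᵢ − 1 = 1.419 and g(1) = 1 − Σzᵢ/Kᵢ = -0.315, so a root lies in (0, 1).
Newton iteration, V/F⁰ = 0.44:
  V/F = 0.440: g = 0.4486, g' = -1.244 → V/F = 0.801
  V/F = 0.801: g = 0.0246, g' = -1.319 → V/F = 0.819
Converged at V/F = 0.819.
Compositions from xᵢ = zᵢ/(1+V/F(Kᵢ−1)), yᵢ = Kᵢxᵢ:
  acetaldehyde: x = 0.168, y = 0.637
  acetone: x = 0.091, y = 0.156
  n-octane: x = 0.741, y = 0.207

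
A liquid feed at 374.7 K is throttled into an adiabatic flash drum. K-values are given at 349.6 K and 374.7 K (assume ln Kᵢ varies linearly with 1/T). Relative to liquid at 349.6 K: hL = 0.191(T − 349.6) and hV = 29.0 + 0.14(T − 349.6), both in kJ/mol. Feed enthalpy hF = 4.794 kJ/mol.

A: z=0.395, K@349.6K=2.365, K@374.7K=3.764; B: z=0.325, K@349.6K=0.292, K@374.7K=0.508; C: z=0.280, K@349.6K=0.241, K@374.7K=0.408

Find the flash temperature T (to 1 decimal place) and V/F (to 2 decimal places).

T = 352.3 K, V/F = 0.15

Adiabatic flash: solve Rachford–Rice at each trial T, then check hF = ψ·hV(T) + (1−ψ)·hL(T).
  T = 349.6 K: K = (2.365, 0.292, 0.241), RR gives ψ = 0.097, H_out = 2.802 kJ/mol
  T = 374.7 K: K = (3.764, 0.508, 0.408), RR gives ψ = 0.513, H_out = 19.001 kJ/mol
  T = 362.1 K: K = (3.005, 0.388, 0.316), RR gives ψ = 0.310, H_out = 11.184 kJ/mol
  T = 355.9 K: K = (2.674, 0.338, 0.277), RR gives ψ = 0.211, H_out = 7.245 kJ/mol
  T = 352.8 K: K = (2.519, 0.315, 0.259), RR gives ψ = 0.157, H_out = 5.137 kJ/mol
  T = 351.2 K: K = (2.441, 0.303, 0.250), RR gives ψ = 0.128, H_out = 3.993 kJ/mol
Linear interpolation between T = 351.2 (H_out = 3.993) and T = 352.8 (H_out = 5.137) on hF = 4.794 gives T ≈ 352.3 K, at which ψ = 0.15.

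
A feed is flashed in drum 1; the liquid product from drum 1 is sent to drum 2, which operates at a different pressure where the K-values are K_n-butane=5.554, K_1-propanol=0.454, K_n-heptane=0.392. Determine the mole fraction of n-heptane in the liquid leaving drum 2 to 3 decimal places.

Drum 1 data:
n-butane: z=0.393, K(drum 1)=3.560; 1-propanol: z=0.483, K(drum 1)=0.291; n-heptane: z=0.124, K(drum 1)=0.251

x_n-heptane (drum 2) = 0.187

Drum 1:
Material balance + equilibrium reduce to Σ zᵢ(Kᵢ−1)/(1+ψ₁(Kᵢ−1)) = 0.
Check two-phase: ΣzᵢKᵢ = 1.571 > 1 and Σzᵢ/Kᵢ = 2.264 > 1, so g(0) = 0.571 > 0 and g(1) = -1.264 < 0.
Iterate (Newton) starting at ψ₁ = 0.34:
  ψ₁ = 0.340: g = -0.0379, g' = -1.283 → ψ₁ = 0.310
  ψ₁ = 0.310: g = 0.0005, g' = -1.317 → ψ₁ = 0.311
Converged at ψ₁ = 0.311.
Drum-1 compositions:
  n-butane: x = 0.219, y = 0.779
  1-propanol: x = 0.620, y = 0.180
  n-heptane: x = 0.162, y = 0.041
Drum-2 feed = drum-1 liquid: z₂ = (0.2189, 0.6195, 0.1616).
Drum 2:
Rachford–Rice: g(ψ₂) = Σ zᵢ(Kᵢ−1)/(1+ψ₂(Kᵢ−1)) = 0.
Feasibility: ΣzᵢKᵢ = 1.560, Σzᵢ/Kᵢ = 1.816 — both > 1, two phases present.
Newton iteration, ψ₂⁰ = 0.35:
  ψ₂ = 0.350: g = -0.1587, g' = -1.053 → ψ₂ = 0.199
  ψ₂ = 0.199: g = 0.0311, g' = -1.557 → ψ₂ = 0.219
  ψ₂ = 0.219: g = 0.0011, g' = -1.454 → ψ₂ = 0.220
Converged at ψ₂ = 0.220.
  n-butane: x = 0.109, y = 0.607
  1-propanol: x = 0.704, y = 0.320
  n-heptane: x = 0.187, y = 0.073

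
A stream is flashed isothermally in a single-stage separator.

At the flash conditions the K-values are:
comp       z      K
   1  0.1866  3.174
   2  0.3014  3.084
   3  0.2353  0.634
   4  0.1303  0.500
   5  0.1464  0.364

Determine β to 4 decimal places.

β = 0.7475

Let β = V/F and solve Σ zᵢ(Kᵢ−1)/(1+β(Kᵢ−1)) = 0.
Check two-phase: ΣzᵢKᵢ = 1.7894 > 1 and Σzᵢ/Kᵢ = 1.1905 > 1, so g(0) = 0.7894 > 0 and g(1) = -0.1905 < 0.
Newton iteration, β⁰ = 0.61:
  β = 0.6100: g = 0.09420, g' = -0.6945 → β = 0.7456
  β = 0.7456: g = 0.00131, g' = -0.6857 → β = 0.7475
Converged at β = 0.7475.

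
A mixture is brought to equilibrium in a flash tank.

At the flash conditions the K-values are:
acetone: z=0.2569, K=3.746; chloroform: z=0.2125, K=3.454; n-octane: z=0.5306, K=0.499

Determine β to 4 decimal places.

Let β = V/F and solve Σ zᵢ(Kᵢ−1)/(1+β(Kᵢ−1)) = 0.
g(0) = ΣzᵢKᵢ − 1 = 0.9611 and g(1) = 1 − Σzᵢ/Kᵢ = -0.1934, so a root lies in (0, 1).
Newton iteration, β⁰ = 0.5:
  β = 0.5000: g = 0.17676, g' = -0.8391 → β = 0.7107
  β = 0.7107: g = 0.01626, g' = -0.7135 → β = 0.7334
  β = 0.7334: g = 0.00005, g' = -0.7093 → β = 0.7335
Converged at β = 0.7335.

β = 0.7335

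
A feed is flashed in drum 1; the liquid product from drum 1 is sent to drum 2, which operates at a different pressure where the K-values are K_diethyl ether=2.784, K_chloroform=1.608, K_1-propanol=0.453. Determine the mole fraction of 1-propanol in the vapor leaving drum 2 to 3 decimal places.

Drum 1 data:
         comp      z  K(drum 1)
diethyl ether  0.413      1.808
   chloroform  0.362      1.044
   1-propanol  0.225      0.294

y_1-propanol (drum 2) = 0.293

Drum 1:
Rachford–Rice: g(ψ₁) = Σ zᵢ(Kᵢ−1)/(1+ψ₁(Kᵢ−1)) = 0.
Feasibility: ΣzᵢKᵢ = 1.191, Σzᵢ/Kᵢ = 1.340 — both > 1, two phases present.
Iterate (Newton) starting at ψ₁ = 0.44:
  ψ₁ = 0.440: g = 0.0314, g' = -0.383 → ψ₁ = 0.522
  ψ₁ = 0.522: g = -0.0012, g' = -0.415 → ψ₁ = 0.519
Converged at ψ₁ = 0.519.
Drum-1 compositions:
  diethyl ether: x = 0.291, y = 0.526
  chloroform: x = 0.354, y = 0.369
  1-propanol: x = 0.355, y = 0.104
Drum-2 feed = drum-1 liquid: z₂ = (0.2910, 0.3539, 0.3551).
Drum 2:
Let ψ₂ = V/F and solve Σ zᵢ(Kᵢ−1)/(1+ψ₂(Kᵢ−1)) = 0.
g(0) = ΣzᵢKᵢ − 1 = 0.540 and g(1) = 1 − Σzᵢ/Kᵢ = -0.108, so a root lies in (0, 1).
Newton–Raphson from ψ₂ = 0.68:
  ψ₂ = 0.680: g = 0.0775, g' = -0.524 → ψ₂ = 0.828
  ψ₂ = 0.828: g = -0.0023, g' = -0.564 → ψ₂ = 0.824
Converged at ψ₂ = 0.824.
  diethyl ether: x = 0.118, y = 0.328
  chloroform: x = 0.236, y = 0.379
  1-propanol: x = 0.646, y = 0.293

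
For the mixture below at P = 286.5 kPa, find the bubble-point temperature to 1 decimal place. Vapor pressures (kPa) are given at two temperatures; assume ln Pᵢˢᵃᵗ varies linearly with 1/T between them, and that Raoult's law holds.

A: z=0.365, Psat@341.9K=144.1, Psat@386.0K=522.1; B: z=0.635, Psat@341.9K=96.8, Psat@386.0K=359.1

Bubble-point temperature: ΣzᵢPᵢˢᵃᵗ(T) = P. Interpolate ln Pᵢˢᵃᵗ = aᵢ + bᵢ/T.
  T = 341.9 K: ΣzᵢPᵢˢᵃᵗ = 114.06 kPa
  T = 386.0 K: ΣzᵢPᵢˢᵃᵗ = 418.60 kPa
  T = 363.9 K: ΣzᵢPᵢˢᵃᵗ = 226.95 kPa
  T = 374.9 K: ΣzᵢPᵢˢᵃᵗ = 310.58 kPa
  T = 369.4 K: ΣzᵢPᵢˢᵃᵗ = 266.11 kPa
  T = 372.1 K: ΣzᵢPᵢˢᵃᵗ = 287.25 kPa
Interpolating between 369.4 K and 372.1 K gives T ≈ 372.0 K.

T = 372.0 K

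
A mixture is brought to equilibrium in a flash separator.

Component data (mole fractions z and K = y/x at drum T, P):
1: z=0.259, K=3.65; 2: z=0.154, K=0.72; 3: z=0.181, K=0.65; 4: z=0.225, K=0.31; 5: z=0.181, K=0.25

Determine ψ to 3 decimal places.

Let ψ = V/F and solve Σ zᵢ(Kᵢ−1)/(1+ψ(Kᵢ−1)) = 0.
Feasibility: ΣzᵢKᵢ = 1.289, Σzᵢ/Kᵢ = 2.013 — both > 1, two phases present.
Newton–Raphson from ψ = 0.5:
  ψ = 0.500: g = -0.2859, g' = -0.896 → ψ = 0.181
  ψ = 0.181: g = 0.0166, g' = -1.146 → ψ = 0.195
Converged at ψ = 0.195.

ψ = 0.195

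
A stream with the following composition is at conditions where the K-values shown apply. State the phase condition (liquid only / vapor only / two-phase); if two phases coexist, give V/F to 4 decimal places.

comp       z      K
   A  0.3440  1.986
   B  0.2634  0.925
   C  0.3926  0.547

two-phase, V/F = 0.4194

ΣzᵢKᵢ = 1.1416; Σzᵢ/Kᵢ = 1.1757.
Both exceed 1, so a two-phase solution exists.
Newton iteration, ψ⁰ = 0.5:
  ψ = 0.5000: g = -0.02327, g' = -0.2863 → ψ = 0.4187
  ψ = 0.4187: g = 0.00019, g' = -0.2918 → ψ = 0.4194
Converged at ψ = 0.4194.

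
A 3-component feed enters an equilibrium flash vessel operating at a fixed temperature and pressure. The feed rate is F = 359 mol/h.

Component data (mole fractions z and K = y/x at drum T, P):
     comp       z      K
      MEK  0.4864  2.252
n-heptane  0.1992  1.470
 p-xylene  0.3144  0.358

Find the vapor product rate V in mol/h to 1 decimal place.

V = 266.2 mol/h

Material balance + equilibrium reduce to Σ zᵢ(Kᵢ−1)/(1+β(Kᵢ−1)) = 0.
Feasibility: ΣzᵢKᵢ = 1.5008, Σzᵢ/Kᵢ = 1.2297 — both > 1, two phases present.
Newton iteration, β⁰ = 0.59:
  β = 0.5900: g = 0.09863, g' = -0.6150 → β = 0.7504
  β = 0.7504: g = -0.00627, g' = -0.7092 → β = 0.7415
Converged at β = 0.7415.
Then V = β·F = 0.7415·359 = 266.2 mol/h and L = F − V = 92.8 mol/h.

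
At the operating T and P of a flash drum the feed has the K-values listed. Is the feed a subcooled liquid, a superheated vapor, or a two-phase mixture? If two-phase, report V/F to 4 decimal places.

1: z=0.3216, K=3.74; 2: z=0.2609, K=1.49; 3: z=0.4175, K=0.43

two-phase, V/F = 0.7017

ΣzᵢKᵢ = 1.7711; Σzᵢ/Kᵢ = 1.2320.
Both exceed 1, so a two-phase solution exists.
Newton iteration, ψ⁰ = 0.5:
  ψ = 0.5000: g = 0.14166, g' = -0.7356 → ψ = 0.6926
  ψ = 0.6926: g = 0.00636, g' = -0.6928 → ψ = 0.7017
Converged at ψ = 0.7017.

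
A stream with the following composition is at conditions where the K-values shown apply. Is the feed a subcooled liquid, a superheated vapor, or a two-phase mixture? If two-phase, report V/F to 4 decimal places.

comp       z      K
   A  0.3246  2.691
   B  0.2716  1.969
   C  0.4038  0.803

superheated vapor

ΣzᵢKᵢ = 1.7325; Σzᵢ/Kᵢ = 0.7614.
Since Σzᵢ/Kᵢ < 1 the mixture is above its dew point — single vapor phase.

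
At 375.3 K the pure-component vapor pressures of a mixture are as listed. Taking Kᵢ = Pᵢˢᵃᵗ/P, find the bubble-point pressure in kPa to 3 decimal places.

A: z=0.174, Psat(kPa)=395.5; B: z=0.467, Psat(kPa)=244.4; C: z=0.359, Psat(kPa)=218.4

At the bubble point ψ → 0, so ΣzᵢKᵢ = 1 with Kᵢ = Pᵢˢᵃᵗ/P ⇒ P = ΣzᵢPᵢˢᵃᵗ.
P = 0.174·395.5 + 0.467·244.4 + 0.359·218.4 = 261.357 kPa

Pbub = 261.357 kPa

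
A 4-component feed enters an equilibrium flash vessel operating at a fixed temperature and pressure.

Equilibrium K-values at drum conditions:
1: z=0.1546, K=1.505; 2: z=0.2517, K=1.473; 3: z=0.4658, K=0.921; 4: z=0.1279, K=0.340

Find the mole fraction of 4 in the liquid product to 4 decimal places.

x_4 = 0.1853

Newton–Raphson from V/F = 0.41:
  V/F = 0.4100: g = 0.01064, g' = -0.1744 → V/F = 0.4710
  V/F = 0.4710: g = -0.00028, g' = -0.1838 → V/F = 0.4695
Converged at V/F = 0.4695.
Compositions from xᵢ = zᵢ/(1+V/F(Kᵢ−1)), yᵢ = Kᵢxᵢ:
  1: x = 0.1250, y = 0.1881
  2: x = 0.2060, y = 0.3034
  3: x = 0.4837, y = 0.4455
  4: x = 0.1853, y = 0.0630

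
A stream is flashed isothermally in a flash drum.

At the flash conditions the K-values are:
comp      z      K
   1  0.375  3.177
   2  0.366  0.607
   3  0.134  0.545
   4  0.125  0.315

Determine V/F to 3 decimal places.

V/F = 0.504

Rachford–Rice: g(V/F) = Σ zᵢ(Kᵢ−1)/(1+V/F(Kᵢ−1)) = 0.
g(0) = ΣzᵢKᵢ − 1 = 0.526 and g(1) = 1 − Σzᵢ/Kᵢ = -0.364, so a root lies in (0, 1).
Newton–Raphson from V/F = 0.5:
  V/F = 0.500: g = 0.0027, g' = -0.677 → V/F = 0.504
Converged at V/F = 0.504.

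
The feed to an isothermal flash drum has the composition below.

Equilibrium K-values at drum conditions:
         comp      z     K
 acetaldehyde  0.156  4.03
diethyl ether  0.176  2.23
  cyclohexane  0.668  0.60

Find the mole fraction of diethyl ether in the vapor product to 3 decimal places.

y_diethyl ether = 0.248

Rachford–Rice: g(V/F) = Σ zᵢ(Kᵢ−1)/(1+V/F(Kᵢ−1)) = 0.
g(0) = ΣzᵢKᵢ − 1 = 0.422 and g(1) = 1 − Σzᵢ/Kᵢ = -0.231, so a root lies in (0, 1).
Iterate (Newton) starting at V/F = 0.5:
  V/F = 0.500: g = -0.0120, g' = -0.496 → V/F = 0.476
Converged at V/F = 0.476.
Compositions from xᵢ = zᵢ/(1+V/F(Kᵢ−1)), yᵢ = Kᵢxᵢ:
  acetaldehyde: x = 0.064, y = 0.257
  diethyl ether: x = 0.111, y = 0.248
  cyclohexane: x = 0.825, y = 0.495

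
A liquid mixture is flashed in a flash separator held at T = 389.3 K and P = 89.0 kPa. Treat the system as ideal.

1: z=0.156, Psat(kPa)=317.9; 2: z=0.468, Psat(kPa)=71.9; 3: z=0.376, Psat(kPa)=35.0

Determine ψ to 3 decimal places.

ψ = 0.082

Raoult's law: Kᵢ = Pᵢˢᵃᵗ/P = Pᵢˢᵃᵗ/89.0.
  K_1 = 317.9/89.0 = 3.57191, K_2 = 71.9/89.0 = 0.80787, K_3 = 35.0/89.0 = 0.39326
Newton iteration, ψ⁰ = 0.64:
  ψ = 0.640: g = -0.3239, g' = -0.540 → ψ = 0.040
  ψ = 0.040: g = 0.0393, g' = -1.011 → ψ = 0.079
  ψ = 0.079: g = 0.0026, g' = -0.884 → ψ = 0.082
Converged at ψ = 0.082.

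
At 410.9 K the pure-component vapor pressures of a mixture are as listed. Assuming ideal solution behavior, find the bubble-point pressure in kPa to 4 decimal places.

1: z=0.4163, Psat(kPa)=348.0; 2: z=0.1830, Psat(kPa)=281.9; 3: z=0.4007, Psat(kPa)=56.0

Pbub = 218.8993 kPa

At the bubble point ψ → 0, so ΣzᵢKᵢ = 1 with Kᵢ = Pᵢˢᵃᵗ/P ⇒ P = ΣzᵢPᵢˢᵃᵗ.
P = 0.4163·348.0 + 0.1830·281.9 + 0.4007·56.0 = 218.8993 kPa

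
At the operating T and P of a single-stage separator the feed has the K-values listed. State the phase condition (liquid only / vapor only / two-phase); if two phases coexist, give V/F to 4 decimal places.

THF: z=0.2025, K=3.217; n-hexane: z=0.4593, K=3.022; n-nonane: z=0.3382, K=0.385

two-phase, V/F = 0.9134

ΣzᵢKᵢ = 2.1697; Σzᵢ/Kᵢ = 1.0934.
Both exceed 1, so a two-phase solution exists.
Newton iteration, ψ⁰ = 0.41:
  ψ = 0.4100: g = 0.46481, g' = -1.0632 → ψ = 0.8472
  ψ = 0.8472: g = 0.06404, g' = -0.9328 → ψ = 0.9159
  ψ = 0.9159: g = -0.00243, g' = -1.0099 → ψ = 0.9134
Converged at ψ = 0.9134.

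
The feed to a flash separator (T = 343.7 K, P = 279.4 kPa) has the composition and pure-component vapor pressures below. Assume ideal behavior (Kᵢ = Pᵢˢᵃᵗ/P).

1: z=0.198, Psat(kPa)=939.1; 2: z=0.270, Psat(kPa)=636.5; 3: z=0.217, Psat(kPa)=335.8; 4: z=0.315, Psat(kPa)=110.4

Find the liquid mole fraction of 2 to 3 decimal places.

x_2 = 0.133

Raoult's law: Kᵢ = Pᵢˢᵃᵗ/P = Pᵢˢᵃᵗ/279.4.
  K_1 = 939.1/279.4 = 3.36113, K_2 = 636.5/279.4 = 2.27810, K_3 = 335.8/279.4 = 1.20186, K_4 = 110.4/279.4 = 0.39513
Rachford–Rice: g(ψ) = Σ zᵢ(Kᵢ−1)/(1+ψ(Kᵢ−1)) = 0.
g(0) = ΣzᵢKᵢ − 1 = 0.666 and g(1) = 1 − Σzᵢ/Kᵢ = -0.155, so a root lies in (0, 1).
Iterate (Newton) starting at ψ = 0.35:
  ψ = 0.350: g = 0.2936, g' = -0.735 → ψ = 0.750
  ψ = 0.750: g = 0.0344, g' = -0.651 → ψ = 0.803
  ψ = 0.803: g = -0.0007, g' = -0.681 → ψ = 0.801
Converged at ψ = 0.801.
Compositions from xᵢ = zᵢ/(1+ψ(Kᵢ−1)), yᵢ = Kᵢxᵢ:
  1: x = 0.068, y = 0.230
  2: x = 0.133, y = 0.304
  3: x = 0.187, y = 0.224
  4: x = 0.611, y = 0.242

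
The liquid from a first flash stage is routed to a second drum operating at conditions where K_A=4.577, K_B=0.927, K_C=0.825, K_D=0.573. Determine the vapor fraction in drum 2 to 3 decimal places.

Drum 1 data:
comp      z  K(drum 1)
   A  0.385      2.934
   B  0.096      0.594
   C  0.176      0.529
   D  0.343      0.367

V/F (drum 2) = 0.485

Drum 1:
Material balance + equilibrium reduce to Σ zᵢ(Kᵢ−1)/(1+ψ₁(Kᵢ−1)) = 0.
g(0) = ΣzᵢKᵢ − 1 = 0.406 and g(1) = 1 − Σzᵢ/Kᵢ = -0.560, so a root lies in (0, 1).
Iterate (Newton) starting at ψ₁ = 0.62:
  ψ₁ = 0.620: g = -0.1880, g' = -0.776 → ψ₁ = 0.378
  ψ₁ = 0.378: g = -0.0021, g' = -0.798 → ψ₁ = 0.375
Converged at ψ₁ = 0.375.
Drum-1 compositions:
  A: x = 0.223, y = 0.655
  B: x = 0.113, y = 0.067
  C: x = 0.214, y = 0.113
  D: x = 0.450, y = 0.165
Drum-2 feed = drum-1 liquid: z₂ = (0.2231, 0.1133, 0.2138, 0.4499).
Drum 2:
Newton iteration, ψ₂⁰ = 0.39:
  ψ₂ = 0.390: g = 0.0540, g' = -0.624 → ψ₂ = 0.477
  ψ₂ = 0.477: g = 0.0045, g' = -0.528 → ψ₂ = 0.485
Converged at ψ₂ = 0.485.
  A: x = 0.082, y = 0.373
  B: x = 0.117, y = 0.109
  C: x = 0.234, y = 0.193
  D: x = 0.567, y = 0.325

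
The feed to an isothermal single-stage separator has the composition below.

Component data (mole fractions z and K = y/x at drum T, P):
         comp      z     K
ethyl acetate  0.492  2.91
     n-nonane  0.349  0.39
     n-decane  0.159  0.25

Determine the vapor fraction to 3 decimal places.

ψ = 0.483

Newton–Raphson from ψ = 0.47:
  ψ = 0.470: g = 0.0126, g' = -0.967 → ψ = 0.483
Converged at ψ = 0.483.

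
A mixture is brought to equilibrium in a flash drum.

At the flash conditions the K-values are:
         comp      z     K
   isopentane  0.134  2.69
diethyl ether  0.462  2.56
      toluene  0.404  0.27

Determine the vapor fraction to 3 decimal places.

ψ = 0.562

Let ψ = V/F and solve Σ zᵢ(Kᵢ−1)/(1+ψ(Kᵢ−1)) = 0.
Check two-phase: ΣzᵢKᵢ = 1.652 > 1 and Σzᵢ/Kᵢ = 1.727 > 1, so g(0) = 0.652 > 0 and g(1) = -0.727 < 0.
Newton–Raphson from ψ = 0.5:
  ψ = 0.500: g = 0.0632, g' = -1.001 → ψ = 0.563
  ψ = 0.563: g = -0.0011, g' = -1.040 → ψ = 0.562
Converged at ψ = 0.562.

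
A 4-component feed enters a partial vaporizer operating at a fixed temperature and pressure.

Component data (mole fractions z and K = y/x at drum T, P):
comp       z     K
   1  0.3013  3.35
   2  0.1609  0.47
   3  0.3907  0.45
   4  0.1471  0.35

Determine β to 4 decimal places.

β = 0.2341

Let β = V/F and solve Σ zᵢ(Kᵢ−1)/(1+β(Kᵢ−1)) = 0.
g(0) = ΣzᵢKᵢ − 1 = 0.3123 and g(1) = 1 − Σzᵢ/Kᵢ = -0.7208, so a root lies in (0, 1).
Iterate (Newton) starting at β = 0.54:
  β = 0.5400: g = -0.26041, g' = -0.7986 → β = 0.2139
  β = 0.2139: g = 0.02041, g' = -1.0300 → β = 0.2337
  β = 0.2337: g = 0.00036, g' = -0.9942 → β = 0.2341
Converged at β = 0.2341.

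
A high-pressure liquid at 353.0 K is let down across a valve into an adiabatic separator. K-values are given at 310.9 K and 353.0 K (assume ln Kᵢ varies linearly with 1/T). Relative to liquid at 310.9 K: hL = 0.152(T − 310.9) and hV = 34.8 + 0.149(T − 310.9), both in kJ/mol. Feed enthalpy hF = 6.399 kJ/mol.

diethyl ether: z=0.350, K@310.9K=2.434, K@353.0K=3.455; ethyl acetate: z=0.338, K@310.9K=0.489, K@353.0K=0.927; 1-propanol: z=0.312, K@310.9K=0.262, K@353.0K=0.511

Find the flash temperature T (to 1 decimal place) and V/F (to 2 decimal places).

T = 315.2 K, V/F = 0.17

Adiabatic flash: solve Rachford–Rice at each trial T, then check hF = ψ·hV(T) + (1−ψ)·hL(T).
  T = 310.9 K: K = (2.434, 0.489, 0.262), RR gives ψ = 0.110, H_out = 3.824 kJ/mol
  T = 353.0 K: K = (3.455, 0.927, 0.511), RR gives ψ = 0.830, H_out = 35.163 kJ/mol
  T = 331.9 K: K = (2.931, 0.687, 0.373), RR gives ψ = 0.399, H_out = 17.052 kJ/mol
  T = 321.4 K: K = (2.679, 0.583, 0.315), RR gives ψ = 0.248, H_out = 10.215 kJ/mol
  T = 316.1 K: K = (2.554, 0.534, 0.287), RR gives ψ = 0.178, H_out = 6.972 kJ/mol
  T = 313.5 K: K = (2.494, 0.511, 0.274), RR gives ψ = 0.144, H_out = 5.399 kJ/mol
  T = 314.8 K: K = (2.524, 0.523, 0.281), RR gives ψ = 0.161, H_out = 6.185 kJ/mol
Linear interpolation between T = 314.8 (H_out = 6.185) and T = 316.1 (H_out = 6.972) on hF = 6.399 gives T ≈ 315.2 K, at which ψ = 0.17.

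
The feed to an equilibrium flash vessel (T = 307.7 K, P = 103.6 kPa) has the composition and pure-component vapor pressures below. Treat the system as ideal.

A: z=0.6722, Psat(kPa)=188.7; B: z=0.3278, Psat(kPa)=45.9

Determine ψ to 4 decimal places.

Raoult's law: Kᵢ = Pᵢˢᵃᵗ/P = Pᵢˢᵃᵗ/103.6.
  K_A = 188.7/103.6 = 1.821429, K_B = 45.9/103.6 = 0.443050
Material balance + equilibrium reduce to Σ zᵢ(Kᵢ−1)/(1+ψ(Kᵢ−1)) = 0.
Check two-phase: ΣzᵢKᵢ = 1.3696 > 1 and Σzᵢ/Kᵢ = 1.1089 > 1, so g(0) = 0.3696 > 0 and g(1) = -0.1089 < 0.
Binary case is linear: z₁(K₁−1)(1+ψ(K₂−1)) + z₂(K₂−1)(1+ψ(K₁−1)) = 0
⇒ ψ = [z₁(K₁−1)+z₂(K₂−1)] / [−(K₁−1)(K₂−1)] = 0.36960/0.45749 = 0.8079

ψ = 0.8079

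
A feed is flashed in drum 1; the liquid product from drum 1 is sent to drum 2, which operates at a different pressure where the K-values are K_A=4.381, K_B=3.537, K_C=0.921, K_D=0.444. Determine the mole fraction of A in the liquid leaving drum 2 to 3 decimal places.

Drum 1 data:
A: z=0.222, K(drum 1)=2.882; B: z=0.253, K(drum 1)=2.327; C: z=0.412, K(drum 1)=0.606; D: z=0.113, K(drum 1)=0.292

Drum 1:
Material balance + equilibrium reduce to Σ zᵢ(Kᵢ−1)/(1+ψ₁(Kᵢ−1)) = 0.
g(0) = ΣzᵢKᵢ − 1 = 0.511 and g(1) = 1 − Σzᵢ/Kᵢ = -0.253, so a root lies in (0, 1).
Newton–Raphson from ψ₁ = 0.5:
  ψ₁ = 0.500: g = 0.0911, g' = -0.605 → ψ₁ = 0.651
  ψ₁ = 0.651: g = 0.0014, g' = -0.598 → ψ₁ = 0.653
Converged at ψ₁ = 0.653.
Drum-1 compositions:
  A: x = 0.100, y = 0.287
  B: x = 0.136, y = 0.315
  C: x = 0.555, y = 0.336
  D: x = 0.210, y = 0.061
Drum-2 feed = drum-1 liquid: z₂ = (0.0996, 0.1356, 0.5547, 0.2101).
Drum 2:
Material balance + equilibrium reduce to Σ zᵢ(Kᵢ−1)/(1+ψ₂(Kᵢ−1)) = 0.
Feasibility: ΣzᵢKᵢ = 1.520, Σzᵢ/Kᵢ = 1.137 — both > 1, two phases present.
Newton–Raphson from ψ₂ = 0.5:
  ψ₂ = 0.500: g = 0.0693, g' = -0.455 → ψ₂ = 0.652
  ψ₂ = 0.652: g = 0.0051, g' = -0.398 → ψ₂ = 0.665
Converged at ψ₂ = 0.665.
  A: x = 0.031, y = 0.134
  B: x = 0.050, y = 0.178
  C: x = 0.585, y = 0.539
  D: x = 0.333, y = 0.148

x_A (drum 2) = 0.031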